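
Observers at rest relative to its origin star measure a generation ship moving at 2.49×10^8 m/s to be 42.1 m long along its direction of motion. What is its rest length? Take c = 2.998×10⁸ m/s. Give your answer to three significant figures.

β = v/c = (2.49×10^8 m/s)/(2.998×10⁸ m/s) = 0.830554.
With β = 0.830554, γ = 1/√(1 − 0.830554²) = 1/√0.3101801 = 1.7955.
Proper length: L₀ = γ·L = 1.7955 × 42.1 = 75.6 m.

75.6 m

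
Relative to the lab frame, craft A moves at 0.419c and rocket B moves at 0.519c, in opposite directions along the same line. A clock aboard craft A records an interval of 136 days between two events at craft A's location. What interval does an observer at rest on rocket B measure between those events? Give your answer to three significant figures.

213 days

Speed of craft A in rocket B's frame: u = (v_A + v_B)/(1 + v_A v_B/c²) = (0.419 + 0.519)/(1 + 0.419×0.519) = 0.938/1.217461 = 0.77046; |u| = 0.77046c.
γ for this relative speed: γ = 1/√(1 − 0.593609) = 1.5687.
The clock on craft A records proper time, so rocket B measures Δt = γΔτ = 1.5687 × 136 = 213 days.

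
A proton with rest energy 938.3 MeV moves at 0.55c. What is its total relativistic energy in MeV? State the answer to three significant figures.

1120 MeV

Lorentz factor: γ = (1 − 0.3025)^(−1/2) = 1.1974.
Total energy: E = γmc² = 1.1974 × 938.3 MeV = 1120 MeV.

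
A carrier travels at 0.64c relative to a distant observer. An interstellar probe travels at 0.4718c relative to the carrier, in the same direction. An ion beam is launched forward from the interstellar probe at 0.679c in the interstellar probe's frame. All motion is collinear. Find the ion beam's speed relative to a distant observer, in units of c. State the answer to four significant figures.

Apply u = (u'+v)/(1+u'v) twice. Ion beam in the carrier frame: (0.679+0.4718)/(1+0.679·0.4718) = 1.1508/1.3203522 = 0.87159c.
That velocity, transformed to the rest frame of a distant observer: (0.87159+0.64)/(1+0.87159·0.64) = 1.51159/1.5578176 = 0.97033c.

0.9703c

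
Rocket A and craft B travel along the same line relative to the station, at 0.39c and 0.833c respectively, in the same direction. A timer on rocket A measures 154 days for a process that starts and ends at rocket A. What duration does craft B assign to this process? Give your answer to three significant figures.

204 days

Speed of rocket A in craft B's frame: u = (v_A − v_B)/(1 − v_A v_B/c²) = (0.39 − 0.833)/(1 − 0.39×0.833) = −0.443/0.67513 = −0.65617; |u| = 0.65617c.
γ for this relative speed: γ = 1/√(1 − 0.430559) = 1.3252.
Rocket A's interval is proper; time dilation gives Δt_B = γΔτ = 1.3252 × 154 days = 204 days.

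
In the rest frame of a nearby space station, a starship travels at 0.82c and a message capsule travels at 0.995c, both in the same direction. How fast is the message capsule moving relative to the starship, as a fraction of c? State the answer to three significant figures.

Transform to the starship's frame: u' = (u − v)/(1 − uv/c²).
u' = (0.995 − 0.82)/(1 − 0.995×0.82) = 0.175/0.1841 = 0.95057.
Speed in the starship's frame: 0.951c (in the same direction).

0.951c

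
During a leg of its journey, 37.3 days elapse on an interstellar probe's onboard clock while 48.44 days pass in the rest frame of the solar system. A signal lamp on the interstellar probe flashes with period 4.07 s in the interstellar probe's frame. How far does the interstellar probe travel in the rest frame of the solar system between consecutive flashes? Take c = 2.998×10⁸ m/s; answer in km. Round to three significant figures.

γ = Δt/Δτ = 48.44/37.3 = 1.29866.
β = √(1 − 1/γ²) = 0.63801. Lab-frame period = γτ = 1.29866×4.07 s = 5.2855 s. Distance = βc × γτ = 0.63801 × 2.998×10⁸ m/s × 5.2855 s = 1.0110×10^9 m = 1.01×10^6 km.

1.01×10^6 km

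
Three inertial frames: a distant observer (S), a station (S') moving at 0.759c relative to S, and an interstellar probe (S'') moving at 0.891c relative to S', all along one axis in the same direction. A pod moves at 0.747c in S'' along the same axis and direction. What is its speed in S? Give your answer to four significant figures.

Compose velocities in two stages. Stage 1 (into S'): u₁ = (0.747+0.891)/(1+0.747×0.891) = 0.98344.
Stage 2 (into S): u = (0.98344+0.759)/(1+0.98344×0.759) = 0.99771, so the speed is 0.9977c.

0.9977c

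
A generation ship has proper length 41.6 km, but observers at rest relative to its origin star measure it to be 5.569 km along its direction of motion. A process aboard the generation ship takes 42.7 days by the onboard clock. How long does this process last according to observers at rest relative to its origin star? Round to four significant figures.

319.0 days

γ = L₀/L = 41.6/5.569 = 7.46992.
The same γ dilates the second interval: 7.46992 × 42.7 days = 319.0 days.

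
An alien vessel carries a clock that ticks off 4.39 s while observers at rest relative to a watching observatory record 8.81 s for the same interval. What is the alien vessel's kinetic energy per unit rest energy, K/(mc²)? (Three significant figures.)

From Δt = γΔτ: γ = 8.81/4.39 = 2.00683.
Since K = (γ−1)mc², K/(mc²) = 2.00683 − 1 = 1.01.

1.01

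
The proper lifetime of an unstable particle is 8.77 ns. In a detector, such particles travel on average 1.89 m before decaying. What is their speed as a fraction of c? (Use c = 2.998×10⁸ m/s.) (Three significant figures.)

Lab distance = (lab lifetime)·v = γτ·βc, so βγ = d/(cτ) = 1.890/(2.998×10⁸ × 8.770×10^-9) = 0.71884.
With βγ = 0.71884: γ² = 1 + (βγ)² = 1.516731, and β = (βγ)/γ = 0.71884/1.23156 = 0.584.

0.584c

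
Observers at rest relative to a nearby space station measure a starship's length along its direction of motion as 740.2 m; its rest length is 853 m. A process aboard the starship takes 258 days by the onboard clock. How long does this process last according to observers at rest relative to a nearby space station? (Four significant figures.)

Length contraction gives γ = L₀/L = 853/740.2 = 1.15239.
The same γ dilates the second interval: 1.15239 × 258 days = 297.3 days.

297.3 days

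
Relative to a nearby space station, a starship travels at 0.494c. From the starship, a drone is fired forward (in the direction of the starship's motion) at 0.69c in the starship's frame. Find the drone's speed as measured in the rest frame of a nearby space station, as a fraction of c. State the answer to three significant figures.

In units of c, u = (u' + v)/(1 + u'v) with u' = 0.69 and v = 0.494.
Numerator: 0.69 + 0.494 = 1.184. Denominator: 1 + (0.69)(0.494) = 1.34086.
u = 1.184/1.34086 = 0.88302, so the speed is 0.883c.

0.883c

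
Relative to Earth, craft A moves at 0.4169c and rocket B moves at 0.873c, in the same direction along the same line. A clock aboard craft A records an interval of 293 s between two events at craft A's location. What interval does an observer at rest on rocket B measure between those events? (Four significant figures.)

The velocity of craft A relative to rocket B is (0.4169 − 0.873)c / (1 − 0.4169×0.873) = −0.71709c; relative speed 0.71709c.
At |u| = 0.71709c, γ = (1 − 0.514218)^(−1/2) = 1.4348.
The clock on craft A records proper time, so rocket B measures Δt = γΔτ = 1.4348 × 293 = 420.4 s.

420.4 s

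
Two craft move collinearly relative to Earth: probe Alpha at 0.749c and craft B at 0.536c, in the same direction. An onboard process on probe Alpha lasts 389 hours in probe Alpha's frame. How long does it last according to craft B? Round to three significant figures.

Speed of probe Alpha in craft B's frame: u = (v_A − v_B)/(1 − v_A v_B/c²) = (0.749 − 0.536)/(1 − 0.749×0.536) = 0.213/0.598536 = 0.35587; |u| = 0.35587c.
At |u| = 0.35587c, γ = (1 − 0.126643)^(−1/2) = 1.0701.
The clock on probe Alpha records proper time, so craft B measures Δt = γΔτ = 1.0701 × 389 = 416 hours.

416 hours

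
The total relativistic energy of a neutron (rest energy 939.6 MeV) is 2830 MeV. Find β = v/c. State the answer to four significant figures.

Total energy E = γmc² gives γ = 2830/939.6 = 3.0119.
Hence β = √(1 − 1/γ²) = √(1 − 0.110235) = √0.889765 = 0.9433.

0.9433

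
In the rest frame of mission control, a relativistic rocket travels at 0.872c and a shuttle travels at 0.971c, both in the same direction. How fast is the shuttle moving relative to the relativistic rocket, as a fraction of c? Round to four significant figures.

Transform to the relativistic rocket's frame: u' = (u − v)/(1 − uv/c²).
u' = (0.971 − 0.872)/(1 − 0.971×0.872) = 0.099/0.153288 = 0.64584.
Speed in the relativistic rocket's frame: 0.6458c (in the same direction).

0.6458c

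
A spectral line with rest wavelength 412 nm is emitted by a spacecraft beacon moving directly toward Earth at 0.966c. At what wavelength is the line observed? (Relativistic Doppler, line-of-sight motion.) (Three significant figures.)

Relativistic Doppler for wavelength: λ_obs = λ_src · √((1−β)/(1+β)).
With β = 0.966: factor = √(0.034/1.966) = 0.13151.
λ_obs = 412 × 0.13151 = 54.2 nm.

54.2 nm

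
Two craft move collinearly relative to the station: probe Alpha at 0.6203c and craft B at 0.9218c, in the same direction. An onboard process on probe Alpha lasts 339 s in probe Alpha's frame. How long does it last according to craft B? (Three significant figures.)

The velocity of probe Alpha relative to craft B is (0.6203 − 0.9218)c / (1 − 0.6203×0.9218) = −0.7041c; relative speed 0.7041c.
At |u| = 0.7041c, γ = (1 − 0.495757)^(−1/2) = 1.4083.
The clock on probe Alpha records proper time, so craft B measures Δt = γΔτ = 1.4083 × 339 = 477 s.

477 s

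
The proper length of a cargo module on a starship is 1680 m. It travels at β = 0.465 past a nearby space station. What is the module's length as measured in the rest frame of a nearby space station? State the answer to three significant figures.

1490 m

γ = 1/√(1 − β²) = 1/√(1 − 0.216225) = 1/√0.783775 = 1/0.885311 = 1.1295.
Along the direction of motion the measured length is L₀/γ = 1680/1.1295 = 1490 m.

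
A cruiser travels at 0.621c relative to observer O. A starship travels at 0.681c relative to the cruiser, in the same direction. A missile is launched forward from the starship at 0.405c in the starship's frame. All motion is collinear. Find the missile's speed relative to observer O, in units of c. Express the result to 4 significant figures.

Compose velocities in two stages. Stage 1 (into S'): u₁ = (0.405+0.681)/(1+0.405×0.681) = 0.85123.
Stage 2 (into S): u = (0.85123+0.621)/(1+0.85123×0.621) = 0.96311, so the speed is 0.9631c.

0.9631c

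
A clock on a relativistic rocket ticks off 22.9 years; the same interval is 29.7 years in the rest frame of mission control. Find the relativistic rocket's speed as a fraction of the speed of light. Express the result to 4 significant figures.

γ = Δt/Δτ = 29.7/22.9 = 1.2969.
β = √(1 − 1/γ²) = √(1 − 0.594548) = √0.405452 = 0.6368.

0.6368c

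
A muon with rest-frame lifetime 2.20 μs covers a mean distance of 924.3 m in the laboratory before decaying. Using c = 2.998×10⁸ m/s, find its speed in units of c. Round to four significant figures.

0.8140c

Lab distance = (lab lifetime)·v = γτ·βc, so βγ = d/(cτ) = 924.3/(2.998×10⁸ × 2.200×10^-6) = 1.4014.
With βγ = 1.4014: γ² = 1 + (βγ)² = 2.96392, and β = (βγ)/γ = 1.4014/1.7216 = 0.8140.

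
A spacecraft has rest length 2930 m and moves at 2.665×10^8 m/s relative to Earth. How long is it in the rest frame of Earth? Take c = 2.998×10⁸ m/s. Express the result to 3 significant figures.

1340 m

β = v/c = (2.665×10^8 m/s)/(2.998×10⁸ m/s) = 0.888926.
With β = 0.888926, γ = 1/√(1 − 0.888926²) = 1/√0.2098106 = 2.1832.
Along the direction of motion the measured length is L₀/γ = 2930/2.1832 = 1340 m.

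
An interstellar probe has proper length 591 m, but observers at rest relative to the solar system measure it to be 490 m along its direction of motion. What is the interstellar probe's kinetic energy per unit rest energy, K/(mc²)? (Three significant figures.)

From L = L₀/γ: γ = 591/490 = 1.20612.
Since K = (γ−1)mc², K/(mc²) = 1.20612 − 1 = 0.206.

0.206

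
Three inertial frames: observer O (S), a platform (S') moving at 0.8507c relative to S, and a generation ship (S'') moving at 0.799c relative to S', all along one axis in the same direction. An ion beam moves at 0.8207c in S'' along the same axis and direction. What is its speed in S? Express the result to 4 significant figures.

0.9982c

Apply u = (u'+v)/(1+u'v) twice. Ion beam in the platform frame: (0.8207+0.799)/(1+0.8207·0.799) = 1.6197/1.6557393 = 0.97823c.
That velocity, transformed to the rest frame of observer O: (0.97823+0.8507)/(1+0.97823·0.8507) = 1.82893/1.832180261 = 0.99823c.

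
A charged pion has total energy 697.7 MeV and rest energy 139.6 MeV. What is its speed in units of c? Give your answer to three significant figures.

Total energy E = γmc² gives γ = 697.7/139.6 = 4.9979.
Hence β = √(1 − 1/γ²) = √(1 − 0.0400336) = √0.9599664 = 0.980.

0.980c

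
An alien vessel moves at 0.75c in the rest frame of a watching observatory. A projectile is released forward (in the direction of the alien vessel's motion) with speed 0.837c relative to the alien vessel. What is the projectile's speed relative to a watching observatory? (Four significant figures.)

0.9750c

In units of c, u = (u' + v)/(1 + u'v) with u' = 0.837 and v = 0.75.
Numerator: 0.837 + 0.75 = 1.587. Denominator: 1 + (0.837)(0.75) = 1.62775.
u = 1.587/1.62775 = 0.97497, so the speed is 0.9750c.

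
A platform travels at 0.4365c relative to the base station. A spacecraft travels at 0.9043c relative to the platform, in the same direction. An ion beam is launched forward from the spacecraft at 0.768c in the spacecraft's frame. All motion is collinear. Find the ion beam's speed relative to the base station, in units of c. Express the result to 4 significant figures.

0.9948c

Compose velocities in two stages. Stage 1 (into S'): u₁ = (0.768+0.9043)/(1+0.768×0.9043) = 0.9869.
Stage 2 (into S): u = (0.9869+0.4365)/(1+0.9869×0.4365) = 0.99484, so the speed is 0.9948c.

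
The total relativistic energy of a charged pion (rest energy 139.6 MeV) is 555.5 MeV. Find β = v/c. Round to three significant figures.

γ = E/(mc²) = 555.5/139.6 = 3.9792.
β = √(1 − 1/γ²) = √(1 − 0.0631551) = √0.9368449 = 0.968.

0.968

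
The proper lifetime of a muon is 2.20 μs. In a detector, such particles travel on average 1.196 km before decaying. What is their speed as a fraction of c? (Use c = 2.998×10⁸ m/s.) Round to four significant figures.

0.8757c

Let x = d/(cτ) = 1196 m / (2.998×10⁸ m/s × 2.200×10^-6 s) = 1.8133. Since d = βγcτ, x = βγ = β/√(1−β²).
Solving: β² = x²/(1+x²) = 3.28806/4.28806 = 0.766794, so β = 0.8757.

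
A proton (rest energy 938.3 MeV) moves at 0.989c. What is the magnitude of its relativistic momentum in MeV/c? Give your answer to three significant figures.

6270 MeV/c

γ = 1/√(1 − β²) = 1/√(1 − 0.978121) = 1/√0.021879 = 1/0.147916 = 6.7606.
Momentum: p = γβ·mc = 6.7606 × 0.989 × 938.3 MeV/c = 6270 MeV/c.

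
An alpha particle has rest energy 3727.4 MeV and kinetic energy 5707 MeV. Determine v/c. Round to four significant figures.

0.9186

K = (γ−1)mc², so γ = 1 + 5707/3727.4 = 2.5311.
Then v/c = √(1 − γ⁻²) = √(1 − 0.156092) = √0.843908 = 0.9186.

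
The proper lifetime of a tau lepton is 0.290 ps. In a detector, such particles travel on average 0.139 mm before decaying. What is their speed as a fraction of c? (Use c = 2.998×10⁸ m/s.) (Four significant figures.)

0.8478c

d = βγcτ ⇒ βγ = d/(cτ) = 1.390×10^-4 m / (8.6942×10^-5 m) = 1.5988.
β = (βγ)/√(1+(βγ)²) = 1.5988/√3.55616 = 0.8478.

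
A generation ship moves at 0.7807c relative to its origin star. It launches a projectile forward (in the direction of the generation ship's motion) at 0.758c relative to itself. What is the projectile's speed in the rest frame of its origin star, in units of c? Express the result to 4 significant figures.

0.9667c

Relativistic velocity addition: u = (u' + v)/(1 + u'v/c²), with u' = 0.758c and v = 0.7807c.
Numerator: 0.758 + 0.7807 = 1.5387. Denominator: 1 + (0.758)(0.7807) = 1.5917706.
u = 1.5387/1.5917706 = 0.96666, so the speed is 0.9667c.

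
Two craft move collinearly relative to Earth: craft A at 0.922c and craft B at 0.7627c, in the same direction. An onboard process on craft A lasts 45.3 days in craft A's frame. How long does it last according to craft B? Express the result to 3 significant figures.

53.7 days

Speed of craft A in craft B's frame: u = (v_A − v_B)/(1 − v_A v_B/c²) = (0.922 − 0.7627)/(1 − 0.922×0.7627) = 0.1593/0.2967906 = 0.53674; |u| = 0.53674c.
At |u| = 0.53674c, γ = (1 − 0.28809)^(−1/2) = 1.1852.
Craft A's interval is proper; time dilation gives Δt_B = γΔτ = 1.1852 × 45.3 days = 53.7 days.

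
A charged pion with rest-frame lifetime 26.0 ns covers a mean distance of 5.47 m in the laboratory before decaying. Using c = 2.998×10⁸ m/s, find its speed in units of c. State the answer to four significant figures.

d = βγcτ ⇒ βγ = d/(cτ) = 5.470 m / (7.7948 m) = 0.70175.
β = (βγ)/√(1+(βγ)²) = 0.70175/√1.492453 = 0.5744.

0.5744c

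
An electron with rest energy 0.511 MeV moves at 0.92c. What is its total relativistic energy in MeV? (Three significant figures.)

1.30 MeV

With β = 0.92, γ = 1/√(1 − 0.92²) = 1/√0.1536 = 2.5516.
Total energy: E = γmc² = 2.5516 × 0.511 MeV = 1.30 MeV.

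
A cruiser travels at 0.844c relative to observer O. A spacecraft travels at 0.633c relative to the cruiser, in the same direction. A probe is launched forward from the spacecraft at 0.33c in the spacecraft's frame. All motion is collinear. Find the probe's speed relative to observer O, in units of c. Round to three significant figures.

First combine the probe and spacecraft (S''→S'): u₁ = (0.33 + 0.633)/(1 + 0.33×0.633) = 0.963/1.20889 = 0.7966.
Then combine with the cruiser (S'→S): u = (0.7966 + 0.844)/(1 + 0.7966×0.844) = 1.6406/1.6723304 = 0.98103.

0.981c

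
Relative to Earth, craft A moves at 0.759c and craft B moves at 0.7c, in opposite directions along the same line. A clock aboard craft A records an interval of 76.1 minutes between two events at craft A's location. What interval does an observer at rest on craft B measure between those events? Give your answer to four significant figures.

250.6 minutes

Transform craft A's velocity into craft B's frame: (0.759 + 0.7)/(1 + 0.759·0.7) = 1.459/1.5313, so the relative speed is 0.95279c.
At |u| = 0.95279c, γ = (1 − 0.907809)^(−1/2) = 3.2935.
The clock on craft A records proper time, so craft B measures Δt = γΔτ = 3.2935 × 76.1 = 250.6 minutes.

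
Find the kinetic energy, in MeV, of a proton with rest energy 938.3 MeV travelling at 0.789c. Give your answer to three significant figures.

Lorentz factor: γ = (1 − 0.622521)^(−1/2) = 1.62762.
Kinetic energy: K = (γ − 1)mc² = (1.62762 − 1) × 938.3 MeV = 0.62762 × 938.3 = 589 MeV.

589 MeV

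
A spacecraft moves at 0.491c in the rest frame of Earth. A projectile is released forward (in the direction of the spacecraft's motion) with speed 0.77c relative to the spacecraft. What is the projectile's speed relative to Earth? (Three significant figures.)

Relativistic velocity addition: u = (u' + v)/(1 + u'v/c²), with u' = 0.77c and v = 0.491c.
Numerator: 0.77 + 0.491 = 1.261. Denominator: 1 + (0.77)(0.491) = 1.37807.
u = 1.261/1.37807 = 0.91505, so the speed is 0.915c.

0.915c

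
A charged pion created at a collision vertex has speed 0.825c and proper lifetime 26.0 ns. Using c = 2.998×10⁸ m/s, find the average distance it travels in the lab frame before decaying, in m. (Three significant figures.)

With β = 0.825, γ = 1/√(1 − 0.825²) = 1/√0.319375 = 1.7695.
Lab-frame lifetime: Δt = γτ = 1.7695 × 26.0 ns = 46.007 ns.
Distance: d = vΔt = 0.825 × 2.998×10⁸ m/s × 4.6007×10^-8 s = 11.4 m.

11.4 m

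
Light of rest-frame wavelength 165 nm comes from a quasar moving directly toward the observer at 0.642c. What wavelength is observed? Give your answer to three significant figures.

77.0 nm

Relativistic Doppler for wavelength: λ_obs = λ_src · √((1−β)/(1+β)).
With β = 0.642: factor = √(0.358/1.642) = 0.46693.
λ_obs = 165 × 0.46693 = 77.0 nm.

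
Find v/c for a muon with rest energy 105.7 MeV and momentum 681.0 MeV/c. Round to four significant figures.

0.9882

pc/(mc²) = 681.0/105.7 = 6.4428 = βγ = β/√(1−β²).
So β² = x²/(1 + x²) with x = 6.4428: x² = 41.5097, β² = 41.5097/42.5097 = 0.976476, β = 0.9882.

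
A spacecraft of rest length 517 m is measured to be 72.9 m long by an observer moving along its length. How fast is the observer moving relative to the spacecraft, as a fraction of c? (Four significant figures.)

Length contraction gives γ = L₀/L = 517/72.9 = 7.0919.
β = √(1 − 1/γ²) = √0.980117 = 0.9900.

0.9900c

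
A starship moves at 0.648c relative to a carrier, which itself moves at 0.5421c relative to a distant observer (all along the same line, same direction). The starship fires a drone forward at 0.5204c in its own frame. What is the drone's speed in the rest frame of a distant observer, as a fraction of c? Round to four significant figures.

0.9608c

Compose velocities in two stages. Stage 1 (into S'): u₁ = (0.5204+0.648)/(1+0.5204×0.648) = 0.87375.
Stage 2 (into S): u = (0.87375+0.5421)/(1+0.87375×0.5421) = 0.96077, so the speed is 0.9608c.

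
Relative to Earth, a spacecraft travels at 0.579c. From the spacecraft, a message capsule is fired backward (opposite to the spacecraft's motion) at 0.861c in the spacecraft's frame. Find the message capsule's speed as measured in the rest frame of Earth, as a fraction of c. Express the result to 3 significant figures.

0.562c

Relativistic velocity addition: u = (u' + v)/(1 + u'v/c²), with u' = −0.861c and v = 0.579c.
Numerator: −0.861 + 0.579 = −0.282. Denominator: 1 + (−0.861)(0.579) = 0.501481.
u = −0.282/0.501481 = −0.56233, so the speed is 0.562c.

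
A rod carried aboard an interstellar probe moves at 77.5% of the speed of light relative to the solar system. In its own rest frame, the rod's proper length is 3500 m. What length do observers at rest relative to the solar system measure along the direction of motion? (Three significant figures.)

γ = 1/√(1 − β²) = 1/√(1 − 0.600625) = 1/√0.399375 = 1/0.631961 = 1.5824.
Along the direction of motion the measured length is L₀/γ = 3500/1.5824 = 2210 m.

2210 m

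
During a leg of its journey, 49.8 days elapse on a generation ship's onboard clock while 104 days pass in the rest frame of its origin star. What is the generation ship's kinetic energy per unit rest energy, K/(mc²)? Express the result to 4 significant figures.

1.088

The time-dilation ratio gives γ = 104/49.8 = 2.08835.
Since K = (γ−1)mc², K/(mc²) = 2.08835 − 1 = 1.088.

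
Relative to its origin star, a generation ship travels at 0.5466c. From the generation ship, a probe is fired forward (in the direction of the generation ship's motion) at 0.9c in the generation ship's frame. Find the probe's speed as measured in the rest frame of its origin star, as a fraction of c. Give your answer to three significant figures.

0.970c

In units of c, u = (u' + v)/(1 + u'v) with u' = 0.9 and v = 0.5466.
Numerator: 0.9 + 0.5466 = 1.4466. Denominator: 1 + (0.9)(0.5466) = 1.49194.
u = 1.4466/1.49194 = 0.96961, so the speed is 0.970c.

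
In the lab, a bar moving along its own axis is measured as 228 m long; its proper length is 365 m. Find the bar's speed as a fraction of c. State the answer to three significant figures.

0.781c

Length contraction gives γ = L₀/L = 365/228 = 1.6009.
β = √(1 − 1/γ²) = √0.609814 = 0.781.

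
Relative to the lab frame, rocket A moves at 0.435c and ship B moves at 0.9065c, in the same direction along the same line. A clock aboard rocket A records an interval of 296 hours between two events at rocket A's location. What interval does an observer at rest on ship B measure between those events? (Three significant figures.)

472 hours

Speed of rocket A in ship B's frame: u = (v_A − v_B)/(1 − v_A v_B/c²) = (0.435 − 0.9065)/(1 − 0.435×0.9065) = −0.4715/0.6056725 = −0.77847; |u| = 0.77847c.
At |u| = 0.77847c, γ = (1 − 0.606016)^(−1/2) = 1.5932.
The clock on rocket A records proper time, so ship B measures Δt = γΔτ = 1.5932 × 296 = 472 hours.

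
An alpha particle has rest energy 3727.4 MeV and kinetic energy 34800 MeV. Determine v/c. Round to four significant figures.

γ = 1 + K/(mc²) = 1 + 34800/3727.4 = 10.336.
β = √(1 − 1/γ²) = √(1 − 0.00936041) = √0.99063959 = 0.9953.

0.9953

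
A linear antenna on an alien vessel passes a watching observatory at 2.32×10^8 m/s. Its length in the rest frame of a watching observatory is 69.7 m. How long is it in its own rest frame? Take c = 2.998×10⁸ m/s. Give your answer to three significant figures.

110 m

β = v/c = (2.32×10^8 m/s)/(2.998×10⁸ m/s) = 0.773849.
With β = 0.773849, γ = 1/√(1 − 0.773849²) = 1/√0.4011577 = 1.5789.
Proper length: L₀ = γ·L = 1.5789 × 69.7 = 110 m.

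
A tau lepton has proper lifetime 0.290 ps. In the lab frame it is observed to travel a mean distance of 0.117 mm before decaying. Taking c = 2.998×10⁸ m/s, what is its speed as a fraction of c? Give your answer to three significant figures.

0.803c

d = βγcτ ⇒ βγ = d/(cτ) = 1.170×10^-4 m / (8.6942×10^-5 m) = 1.3457.
β = (βγ)/√(1+(βγ)²) = 1.3457/√2.81091 = 0.803.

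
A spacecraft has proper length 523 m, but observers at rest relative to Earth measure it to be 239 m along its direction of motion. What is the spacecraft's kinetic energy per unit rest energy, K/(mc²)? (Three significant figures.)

γ = L₀/L = 523/239 = 2.18828.
K/(mc²) = γ − 1 = 2.18828 − 1 = 1.19.

1.19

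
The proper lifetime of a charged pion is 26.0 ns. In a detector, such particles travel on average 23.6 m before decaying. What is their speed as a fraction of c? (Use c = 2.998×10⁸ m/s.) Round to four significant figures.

0.9495c

d = βγcτ ⇒ βγ = d/(cτ) = 23.60 m / (7.7948 m) = 3.0277.
β = (βγ)/√(1+(βγ)²) = 3.0277/√10.16697 = 0.9495.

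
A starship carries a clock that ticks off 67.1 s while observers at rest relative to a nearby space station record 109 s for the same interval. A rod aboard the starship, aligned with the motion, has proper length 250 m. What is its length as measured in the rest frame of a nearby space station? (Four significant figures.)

From Δt = γΔτ: γ = 109/67.1 = 1.62444.
The rod contracts by the same γ: 250 m / 1.62444 = 153.9 m.

153.9 m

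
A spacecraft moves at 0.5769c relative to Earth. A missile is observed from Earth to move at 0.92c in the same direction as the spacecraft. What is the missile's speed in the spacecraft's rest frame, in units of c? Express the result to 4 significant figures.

Transform to the spacecraft's frame: u' = (u − v)/(1 − uv/c²).
u' = (0.92 − 0.5769)/(1 − 0.92×0.5769) = 0.3431/0.469252 = 0.73116.
Speed in the spacecraft's frame: 0.7312c (in the same direction).

0.7312c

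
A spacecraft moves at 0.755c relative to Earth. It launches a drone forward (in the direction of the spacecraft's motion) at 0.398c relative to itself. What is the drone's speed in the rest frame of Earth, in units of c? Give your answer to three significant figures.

Relativistic velocity addition: u = (u' + v)/(1 + u'v/c²), with u' = 0.398c and v = 0.755c.
Numerator: 0.398 + 0.755 = 1.153. Denominator: 1 + (0.398)(0.755) = 1.30049.
u = 1.153/1.30049 = 0.88659, so the speed is 0.887c.

0.887c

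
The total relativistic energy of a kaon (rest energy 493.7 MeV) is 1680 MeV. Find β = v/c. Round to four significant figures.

γ = E/(mc²) = 1680/493.7 = 3.4029.
β = √(1 − 1/γ²) = √(1 − 0.0863578) = √0.9136422 = 0.9558.

0.9558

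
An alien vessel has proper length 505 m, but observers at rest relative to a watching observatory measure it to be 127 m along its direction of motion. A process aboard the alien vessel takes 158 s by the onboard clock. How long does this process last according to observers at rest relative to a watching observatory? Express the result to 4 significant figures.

γ = L₀/L = 505/127 = 3.97638.
The same γ dilates the second interval: 3.97638 × 158 s = 628.3 s.

628.3 s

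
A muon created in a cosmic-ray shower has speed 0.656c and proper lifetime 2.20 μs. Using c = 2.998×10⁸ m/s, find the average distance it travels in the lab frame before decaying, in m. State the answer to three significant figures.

573 m

γ = 1/√(1 − β²) = 1/√(1 − 0.430336) = 1/√0.569664 = 1/0.754761 = 1.3249.
Lab-frame lifetime: Δt = γτ = 1.3249 × 2.20 μs = 2.9148 μs.
Distance: d = vΔt = 0.656 × 2.998×10⁸ m/s × 2.9148×10^-6 s = 573 m.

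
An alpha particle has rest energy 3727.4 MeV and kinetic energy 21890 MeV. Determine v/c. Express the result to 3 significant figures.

0.989

γ = 1 + K/(mc²) = 1 + 21890/3727.4 = 6.8727.
β = √(1 − 1/γ²) = √(1 − 0.0211712) = √0.9788288 = 0.989.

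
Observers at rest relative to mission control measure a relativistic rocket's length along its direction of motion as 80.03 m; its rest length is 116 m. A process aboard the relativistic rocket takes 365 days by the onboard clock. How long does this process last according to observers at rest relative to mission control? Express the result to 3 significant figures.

529 days

From L = L₀/γ: γ = 116/80.03 = 1.44946.
Δt = γΔτ = 1.44946 × 365 = 529 days.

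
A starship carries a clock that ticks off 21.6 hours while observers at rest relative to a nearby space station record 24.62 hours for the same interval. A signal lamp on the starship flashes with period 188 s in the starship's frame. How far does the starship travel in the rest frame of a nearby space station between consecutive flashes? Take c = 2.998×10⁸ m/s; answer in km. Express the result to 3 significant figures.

γ = Δt/Δτ = 24.62/21.6 = 1.13981.
β = √(1 − 1/γ²) = 0.47987. Lab-frame period = γτ = 1.13981×188 s = 214.28 s. Distance = βc × γτ = 0.47987 × 2.998×10⁸ m/s × 214.28 s = 3.0827×10^10 m = 3.08×10^7 km.

3.08×10^7 km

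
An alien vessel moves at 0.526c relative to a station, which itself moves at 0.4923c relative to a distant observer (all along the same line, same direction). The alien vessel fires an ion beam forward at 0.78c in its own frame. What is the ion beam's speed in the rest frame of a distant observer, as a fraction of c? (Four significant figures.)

Apply u = (u'+v)/(1+u'v) twice. Ion beam in the station frame: (0.78+0.526)/(1+0.78·0.526) = 1.306/1.41028 = 0.92606c.
That velocity, transformed to the rest frame of a distant observer: (0.92606+0.4923)/(1+0.92606·0.4923) = 1.41836/1.455899338 = 0.97422c.

0.9742c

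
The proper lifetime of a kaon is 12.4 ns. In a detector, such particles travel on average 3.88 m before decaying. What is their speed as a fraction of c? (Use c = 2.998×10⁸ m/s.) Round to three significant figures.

d = βγcτ ⇒ βγ = d/(cτ) = 3.880 m / (3.71752 m) = 1.0437.
β = (βγ)/√(1+(βγ)²) = 1.0437/√2.08931 = 0.722.

0.722c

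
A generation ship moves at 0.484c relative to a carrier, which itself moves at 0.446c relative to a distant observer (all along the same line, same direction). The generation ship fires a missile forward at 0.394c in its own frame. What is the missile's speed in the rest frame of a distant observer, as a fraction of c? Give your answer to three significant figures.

0.891c

First combine the missile and generation ship (S''→S'): u₁ = (0.394 + 0.484)/(1 + 0.394×0.484) = 0.878/1.190696 = 0.73738.
Then combine with the carrier (S'→S): u = (0.73738 + 0.446)/(1 + 0.73738×0.446) = 1.18338/1.32887148 = 0.89052.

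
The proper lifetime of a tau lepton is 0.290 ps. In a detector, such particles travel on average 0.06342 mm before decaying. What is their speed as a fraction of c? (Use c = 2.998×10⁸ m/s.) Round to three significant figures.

0.589c

d = βγcτ ⇒ βγ = d/(cτ) = 6.342×10^-5 m / (8.6942×10^-5 m) = 0.72945.
β = (βγ)/√(1+(βγ)²) = 0.72945/√1.532097 = 0.589.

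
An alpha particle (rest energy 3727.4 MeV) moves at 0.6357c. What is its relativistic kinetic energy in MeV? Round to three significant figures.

γ = 1/√(1 − β²) = 1/√(1 − 0.40411449) = 1/√0.59588551 = 1/0.771936 = 1.29544.
Kinetic energy: K = (γ − 1)mc² = (1.29544 − 1) × 3727.4 MeV = 0.29544 × 3727.4 = 1100 MeV.

1100 MeV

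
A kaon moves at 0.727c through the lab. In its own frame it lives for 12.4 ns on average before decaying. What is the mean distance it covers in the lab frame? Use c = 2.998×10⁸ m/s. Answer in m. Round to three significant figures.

3.94 m

With β = 0.727, γ = 1/√(1 − 0.727²) = 1/√0.471471 = 1.4564.
Lab-frame lifetime: Δt = γτ = 1.4564 × 12.4 ns = 18.059 ns.
Distance: d = vΔt = 0.727 × 2.998×10⁸ m/s × 1.8059×10^-8 s = 3.94 m.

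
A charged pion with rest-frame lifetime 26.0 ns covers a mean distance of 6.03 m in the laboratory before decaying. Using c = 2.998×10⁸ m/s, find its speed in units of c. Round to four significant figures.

0.6119c

Lab distance = (lab lifetime)·v = γτ·βc, so βγ = d/(cτ) = 6.030/(2.998×10⁸ × 2.600×10^-8) = 0.77359.
With βγ = 0.77359: γ² = 1 + (βγ)² = 1.598441, and β = (βγ)/γ = 0.77359/1.26429 = 0.6119.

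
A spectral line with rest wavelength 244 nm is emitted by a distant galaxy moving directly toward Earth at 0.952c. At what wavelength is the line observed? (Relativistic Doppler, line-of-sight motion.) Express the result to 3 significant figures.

Relativistic Doppler for wavelength: λ_obs = λ_src · √((1−β)/(1+β)).
With β = 0.952: factor = √(0.048/1.952) = 0.15681.
λ_obs = 244 × 0.15681 = 38.3 nm.

38.3 nm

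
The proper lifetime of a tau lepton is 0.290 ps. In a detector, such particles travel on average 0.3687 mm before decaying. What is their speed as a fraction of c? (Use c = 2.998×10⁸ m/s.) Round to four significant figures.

Let x = d/(cτ) = 3.687×10^-4 m / (2.998×10⁸ m/s × 2.900×10^-13 s) = 4.2408. Since d = βγcτ, x = βγ = β/√(1−β²).
Solving: β² = x²/(1+x²) = 17.9844/18.9844 = 0.947325, so β = 0.9733.

0.9733c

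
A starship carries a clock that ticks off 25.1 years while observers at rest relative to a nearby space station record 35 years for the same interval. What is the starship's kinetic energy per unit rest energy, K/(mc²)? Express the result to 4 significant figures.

The time-dilation ratio gives γ = 35/25.1 = 1.39442.
Since K = (γ−1)mc², K/(mc²) = 1.39442 − 1 = 0.3944.

0.3944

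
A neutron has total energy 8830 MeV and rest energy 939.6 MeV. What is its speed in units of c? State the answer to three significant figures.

Total energy E = γmc² gives γ = 8830/939.6 = 9.3976.
Hence β = √(1 − 1/γ²) = √(1 − 0.0113231) = √0.9886769 = 0.994.

0.994c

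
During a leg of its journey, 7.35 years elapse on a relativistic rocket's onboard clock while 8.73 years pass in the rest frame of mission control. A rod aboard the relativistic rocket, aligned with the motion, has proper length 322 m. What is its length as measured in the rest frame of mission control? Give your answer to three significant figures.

271 m

The time-dilation ratio gives γ = 8.73/7.35 = 1.18776.
L = L₀/γ = 322/1.18776 = 271 m.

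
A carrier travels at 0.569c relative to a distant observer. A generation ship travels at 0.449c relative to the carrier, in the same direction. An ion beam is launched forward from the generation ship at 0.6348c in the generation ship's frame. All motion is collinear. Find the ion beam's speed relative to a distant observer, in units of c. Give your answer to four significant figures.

Apply u = (u'+v)/(1+u'v) twice. Ion beam in the carrier frame: (0.6348+0.449)/(1+0.6348·0.449) = 1.0838/1.2850252 = 0.84341c.
That velocity, transformed to the rest frame of a distant observer: (0.84341+0.569)/(1+0.84341·0.569) = 1.41241/1.47990029 = 0.9544c.

0.9544c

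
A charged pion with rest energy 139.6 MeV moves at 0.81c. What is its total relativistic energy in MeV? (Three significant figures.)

238 MeV

γ = 1/√(1 − β²) = 1/√(1 − 0.6561) = 1/√0.3439 = 1/0.58643 = 1.7052.
Total energy: E = γmc² = 1.7052 × 139.6 MeV = 238 MeV.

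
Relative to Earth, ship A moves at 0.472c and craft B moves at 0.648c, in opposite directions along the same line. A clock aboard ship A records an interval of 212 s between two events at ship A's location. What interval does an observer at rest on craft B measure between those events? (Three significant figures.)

412 s

Transform ship A's velocity into craft B's frame: (0.472 + 0.648)/(1 + 0.472·0.648) = 1.12/1.305856, so the relative speed is 0.85767c.
γ for this relative speed: γ = 1/√(1 − 0.735598) = 1.9448.
The clock on ship A records proper time, so craft B measures Δt = γΔτ = 1.9448 × 212 = 412 s.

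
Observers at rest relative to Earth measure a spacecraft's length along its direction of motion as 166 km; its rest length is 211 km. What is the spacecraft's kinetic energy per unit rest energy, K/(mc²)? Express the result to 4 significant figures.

Length contraction gives γ = L₀/L = 211/166 = 1.27108.
Since K = (γ−1)mc², K/(mc²) = 1.27108 − 1 = 0.2711.

0.2711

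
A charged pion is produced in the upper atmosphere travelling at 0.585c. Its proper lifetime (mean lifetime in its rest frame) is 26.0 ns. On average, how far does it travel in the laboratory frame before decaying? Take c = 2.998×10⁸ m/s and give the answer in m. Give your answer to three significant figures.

With β = 0.585, γ = 1/√(1 − 0.585²) = 1/√0.657775 = 1.233.
Lab-frame lifetime: Δt = γτ = 1.233 × 26.0 ns = 32.058 ns.
Distance: d = vΔt = 0.585 × 2.998×10⁸ m/s × 3.2058×10^-8 s = 5.62 m.

5.62 m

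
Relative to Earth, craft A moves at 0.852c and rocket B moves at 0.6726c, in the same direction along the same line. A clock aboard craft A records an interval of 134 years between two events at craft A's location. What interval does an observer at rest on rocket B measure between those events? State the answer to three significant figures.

148 years

The velocity of craft A relative to rocket B is (0.852 − 0.6726)c / (1 − 0.852×0.6726) = 0.42019c; relative speed 0.42019c.
At |u| = 0.42019c, γ = (1 − 0.17656)^(−1/2) = 1.102.
The clock on craft A records proper time, so rocket B measures Δt = γΔτ = 1.102 × 134 = 148 years.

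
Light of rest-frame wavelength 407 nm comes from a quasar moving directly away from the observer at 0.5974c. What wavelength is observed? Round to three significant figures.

811 nm

Relativistic Doppler for wavelength: λ_obs = λ_src · √((1+β)/(1−β)).
With β = 0.5974: factor = √(1.5974/0.4026) = 1.9919.
λ_obs = 407 × 1.9919 = 811 nm.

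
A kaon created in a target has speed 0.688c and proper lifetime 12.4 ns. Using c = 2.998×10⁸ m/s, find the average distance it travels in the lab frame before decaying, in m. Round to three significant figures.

3.52 m

γ = 1/√(1 − β²) = 1/√(1 − 0.473344) = 1/√0.526656 = 1/0.725711 = 1.378.
Lab-frame lifetime: Δt = γτ = 1.378 × 12.4 ns = 17.087 ns.
Distance: d = vΔt = 0.688 × 2.998×10⁸ m/s × 1.7087×10^-8 s = 3.52 m.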